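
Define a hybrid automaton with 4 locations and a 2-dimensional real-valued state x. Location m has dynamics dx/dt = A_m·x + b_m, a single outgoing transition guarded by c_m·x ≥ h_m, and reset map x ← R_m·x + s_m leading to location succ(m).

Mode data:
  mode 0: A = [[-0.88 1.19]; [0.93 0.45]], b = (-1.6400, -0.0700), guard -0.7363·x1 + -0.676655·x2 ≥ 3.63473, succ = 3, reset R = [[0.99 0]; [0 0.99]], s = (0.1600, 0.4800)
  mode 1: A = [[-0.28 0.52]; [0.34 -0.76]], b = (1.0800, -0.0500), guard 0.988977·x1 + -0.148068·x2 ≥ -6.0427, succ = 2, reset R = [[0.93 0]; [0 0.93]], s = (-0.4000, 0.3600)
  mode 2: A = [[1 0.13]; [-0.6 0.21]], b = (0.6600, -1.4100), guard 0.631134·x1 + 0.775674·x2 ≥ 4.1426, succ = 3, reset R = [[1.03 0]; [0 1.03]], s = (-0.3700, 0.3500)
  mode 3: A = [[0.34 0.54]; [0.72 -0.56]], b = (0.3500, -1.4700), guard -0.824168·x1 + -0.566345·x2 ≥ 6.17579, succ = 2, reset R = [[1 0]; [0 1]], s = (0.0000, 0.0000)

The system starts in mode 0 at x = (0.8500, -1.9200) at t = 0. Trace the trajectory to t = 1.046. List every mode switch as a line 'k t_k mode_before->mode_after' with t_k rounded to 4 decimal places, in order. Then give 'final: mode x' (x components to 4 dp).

Mode 0: guard c·x = 3.6347 hit at Δt = 0.7352 (t = 0.7352), x⁻ = (-2.0067, -3.1881) → reset → x⁺ = (-1.8266, -2.6762), jump to mode 3
Mode 3: flow for 0.3108 to horizon, guard not reached → x = (-2.4255, -3.1041)

1 0.7352 0->3
final: 3 -2.4255 -3.1041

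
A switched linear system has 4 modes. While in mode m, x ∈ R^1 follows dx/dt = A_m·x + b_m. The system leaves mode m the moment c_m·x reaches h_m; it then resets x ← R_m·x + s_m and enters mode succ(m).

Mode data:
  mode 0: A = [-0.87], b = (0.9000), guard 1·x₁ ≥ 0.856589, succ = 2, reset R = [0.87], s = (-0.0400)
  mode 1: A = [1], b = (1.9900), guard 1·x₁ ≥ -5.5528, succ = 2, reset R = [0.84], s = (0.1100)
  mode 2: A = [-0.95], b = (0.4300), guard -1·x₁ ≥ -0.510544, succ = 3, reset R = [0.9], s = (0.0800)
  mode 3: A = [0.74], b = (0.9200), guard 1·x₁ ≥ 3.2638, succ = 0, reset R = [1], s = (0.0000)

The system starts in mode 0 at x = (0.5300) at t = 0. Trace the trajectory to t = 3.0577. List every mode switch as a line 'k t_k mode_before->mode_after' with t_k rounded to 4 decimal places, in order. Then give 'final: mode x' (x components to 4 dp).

Mode 0: guard c·x = 0.8566 hit at Δt = 1.1981 (t = 1.1981), x⁻ = (0.8566) → reset → x⁺ = (0.7052), jump to mode 2
Mode 2: guard c·x = -0.5105 hit at Δt = 1.5504 (t = 2.7485), x⁻ = (0.5105) → reset → x⁺ = (0.5395), jump to mode 3
Mode 3: flow for 0.3092 to horizon, guard not reached → x = (0.9978)

1 1.1981 0->2
2 2.7485 2->3
final: 3 0.9978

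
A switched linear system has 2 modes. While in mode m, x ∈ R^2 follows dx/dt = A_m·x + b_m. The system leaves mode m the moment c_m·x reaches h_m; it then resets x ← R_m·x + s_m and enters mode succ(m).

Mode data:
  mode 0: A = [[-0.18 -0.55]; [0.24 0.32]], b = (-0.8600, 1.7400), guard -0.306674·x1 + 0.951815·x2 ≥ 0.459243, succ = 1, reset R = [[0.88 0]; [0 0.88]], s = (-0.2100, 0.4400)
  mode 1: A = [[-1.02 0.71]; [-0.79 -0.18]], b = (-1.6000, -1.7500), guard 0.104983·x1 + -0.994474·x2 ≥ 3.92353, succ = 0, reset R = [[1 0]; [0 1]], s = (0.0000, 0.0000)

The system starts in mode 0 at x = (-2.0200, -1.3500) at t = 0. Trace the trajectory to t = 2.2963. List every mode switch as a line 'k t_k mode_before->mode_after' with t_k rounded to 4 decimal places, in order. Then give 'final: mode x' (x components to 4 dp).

Mode 0: guard c·x = 0.4592 hit at Δt = 1.1550 (t = 1.1550), x⁻ = (-2.0879, -0.1902) → reset → x⁺ = (-2.0473, 0.2726), jump to mode 1
Mode 1: flow for 1.1413 to horizon, guard not reached → x = (-1.6894, -0.1149)

1 1.1550 0->1
final: 1 -1.6894 -0.1149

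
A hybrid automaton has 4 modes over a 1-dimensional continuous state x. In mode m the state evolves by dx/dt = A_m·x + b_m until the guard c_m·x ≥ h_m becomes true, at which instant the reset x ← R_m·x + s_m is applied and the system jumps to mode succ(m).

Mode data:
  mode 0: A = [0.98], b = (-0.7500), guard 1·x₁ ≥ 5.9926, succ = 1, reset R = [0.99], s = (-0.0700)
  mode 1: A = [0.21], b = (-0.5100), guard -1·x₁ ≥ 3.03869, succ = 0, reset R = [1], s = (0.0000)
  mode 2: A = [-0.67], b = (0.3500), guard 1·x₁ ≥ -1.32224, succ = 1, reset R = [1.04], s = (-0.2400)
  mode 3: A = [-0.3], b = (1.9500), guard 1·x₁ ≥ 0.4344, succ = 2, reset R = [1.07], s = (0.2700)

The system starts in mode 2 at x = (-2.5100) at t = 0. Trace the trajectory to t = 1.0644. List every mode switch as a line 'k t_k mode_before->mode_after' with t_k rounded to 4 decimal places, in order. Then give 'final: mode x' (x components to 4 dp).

Mode 2: guard c·x = -1.3222 hit at Δt = 0.7419 (t = 0.7419), x⁻ = (-1.3222) → reset → x⁺ = (-1.6151), jump to mode 1
Mode 1: flow for 0.3225 to horizon, guard not reached → x = (-1.8985)

1 0.7419 2->1
final: 1 -1.8985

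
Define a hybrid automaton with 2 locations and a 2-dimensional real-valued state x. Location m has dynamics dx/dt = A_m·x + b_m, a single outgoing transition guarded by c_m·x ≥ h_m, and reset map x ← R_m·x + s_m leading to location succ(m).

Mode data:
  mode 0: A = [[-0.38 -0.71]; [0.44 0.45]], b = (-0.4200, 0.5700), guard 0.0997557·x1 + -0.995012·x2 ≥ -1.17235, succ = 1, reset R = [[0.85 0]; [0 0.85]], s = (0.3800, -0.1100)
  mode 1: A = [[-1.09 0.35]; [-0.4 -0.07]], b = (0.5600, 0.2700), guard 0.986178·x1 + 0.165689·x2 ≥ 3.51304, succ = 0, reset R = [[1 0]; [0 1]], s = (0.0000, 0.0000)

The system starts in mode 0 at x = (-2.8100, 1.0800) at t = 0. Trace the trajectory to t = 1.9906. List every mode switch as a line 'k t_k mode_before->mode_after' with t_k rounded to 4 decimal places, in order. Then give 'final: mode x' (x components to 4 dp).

Mode 0: guard c·x = -1.1724 hit at Δt = 0.8068 (t = 0.8068), x⁻ = (-2.8475, 0.8928) → reset → x⁺ = (-2.0404, 0.6488), jump to mode 1
Mode 1: flow for 1.1838 to horizon, guard not reached → x = (0.0660, 1.2545)

1 0.8068 0->1
final: 1 0.0660 1.2545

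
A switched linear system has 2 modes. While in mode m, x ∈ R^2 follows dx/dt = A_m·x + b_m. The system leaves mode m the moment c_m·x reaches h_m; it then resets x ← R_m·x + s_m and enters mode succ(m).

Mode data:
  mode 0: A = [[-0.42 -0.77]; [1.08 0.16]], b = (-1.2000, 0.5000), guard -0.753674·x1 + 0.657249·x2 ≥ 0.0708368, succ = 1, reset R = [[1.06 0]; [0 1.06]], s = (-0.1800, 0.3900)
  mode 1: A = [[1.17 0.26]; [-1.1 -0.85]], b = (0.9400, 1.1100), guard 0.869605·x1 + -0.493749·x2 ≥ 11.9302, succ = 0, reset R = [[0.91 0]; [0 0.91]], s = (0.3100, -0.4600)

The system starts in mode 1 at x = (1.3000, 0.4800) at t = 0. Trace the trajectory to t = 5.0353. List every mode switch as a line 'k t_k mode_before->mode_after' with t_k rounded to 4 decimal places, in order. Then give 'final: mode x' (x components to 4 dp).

1 1.5293 1->0
2 2.6126 0->1
3 3.3219 1->0
4 4.1037 0->1
5 4.6612 1->0
final: 0 10.0366 5.0693

Mode 1: guard c·x = 11.9302 hit at Δt = 1.5293 (t = 1.5293), x⁻ = (11.1284, -4.5628) → reset → x⁺ = (10.4368, -4.6122), jump to mode 0
Mode 0: guard c·x = 0.0708 hit at Δt = 1.0833 (t = 2.6126), x⁻ = (4.7293, 5.5309) → reset → x⁺ = (4.8330, 6.2527), jump to mode 1
Mode 1: guard c·x = 11.9302 hit at Δt = 0.7093 (t = 3.3219), x⁻ = (13.0379, -1.1998) → reset → x⁺ = (12.1745, -1.5518), jump to mode 0
Mode 0: guard c·x = 0.0708 hit at Δt = 0.7818 (t = 4.1037), x⁻ = (6.2155, 7.2352) → reset → x⁺ = (6.4085, 8.0593), jump to mode 1
Mode 1: guard c·x = 11.9302 hit at Δt = 0.5575 (t = 4.6612), x⁻ = (14.0214, 0.5324) → reset → x⁺ = (13.0695, 0.0245), jump to mode 0
Mode 0: flow for 0.3741 to horizon, guard not reached → x = (10.0366, 5.0693)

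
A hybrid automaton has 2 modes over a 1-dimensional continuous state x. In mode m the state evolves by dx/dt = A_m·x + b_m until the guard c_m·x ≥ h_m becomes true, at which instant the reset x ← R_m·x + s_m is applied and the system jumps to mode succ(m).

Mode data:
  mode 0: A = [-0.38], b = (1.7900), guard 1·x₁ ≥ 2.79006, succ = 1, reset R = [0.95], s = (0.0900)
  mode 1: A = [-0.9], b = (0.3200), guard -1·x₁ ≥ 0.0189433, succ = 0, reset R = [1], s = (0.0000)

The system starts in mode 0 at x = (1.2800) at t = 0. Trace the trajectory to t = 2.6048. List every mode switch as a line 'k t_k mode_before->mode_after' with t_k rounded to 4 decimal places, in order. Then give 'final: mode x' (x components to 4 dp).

1 1.5267 0->1
final: 1 1.2594

Mode 0: guard c·x = 2.7901 hit at Δt = 1.5267 (t = 1.5267), x⁻ = (2.7901) → reset → x⁺ = (2.7406), jump to mode 1
Mode 1: flow for 1.0781 to horizon, guard not reached → x = (1.2594)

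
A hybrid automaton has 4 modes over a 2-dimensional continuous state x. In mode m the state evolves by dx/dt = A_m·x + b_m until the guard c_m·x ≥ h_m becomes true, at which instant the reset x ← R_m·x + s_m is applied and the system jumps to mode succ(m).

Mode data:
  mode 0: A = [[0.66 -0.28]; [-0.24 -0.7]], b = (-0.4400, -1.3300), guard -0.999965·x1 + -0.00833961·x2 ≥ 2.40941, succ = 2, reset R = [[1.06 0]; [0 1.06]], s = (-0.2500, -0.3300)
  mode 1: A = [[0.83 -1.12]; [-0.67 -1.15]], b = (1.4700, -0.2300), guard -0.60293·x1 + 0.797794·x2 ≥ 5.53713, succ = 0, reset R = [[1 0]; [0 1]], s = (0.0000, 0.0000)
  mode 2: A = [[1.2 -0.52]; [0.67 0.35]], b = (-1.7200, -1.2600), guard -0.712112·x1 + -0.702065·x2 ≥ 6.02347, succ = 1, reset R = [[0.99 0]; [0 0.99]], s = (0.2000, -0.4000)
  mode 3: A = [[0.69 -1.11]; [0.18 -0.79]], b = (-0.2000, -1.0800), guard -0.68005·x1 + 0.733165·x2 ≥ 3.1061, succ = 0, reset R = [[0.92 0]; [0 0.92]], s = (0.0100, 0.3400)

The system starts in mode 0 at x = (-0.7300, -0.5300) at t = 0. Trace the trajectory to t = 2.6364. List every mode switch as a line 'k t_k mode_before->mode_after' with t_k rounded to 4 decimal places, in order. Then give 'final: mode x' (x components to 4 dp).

1 1.4522 0->2
2 1.8886 2->1
final: 1 -5.0755 -0.1742

Mode 0: guard c·x = 2.4094 hit at Δt = 1.4522 (t = 1.4522), x⁻ = (-2.4007, -1.0563) → reset → x⁺ = (-2.7947, -1.4497), jump to mode 2
Mode 2: guard c·x = 6.0235 hit at Δt = 0.4364 (t = 1.8886), x⁻ = (-5.0182, -3.4897) → reset → x⁺ = (-4.7680, -3.8548), jump to mode 1
Mode 1: flow for 0.7478 to horizon, guard not reached → x = (-5.0755, -0.1742)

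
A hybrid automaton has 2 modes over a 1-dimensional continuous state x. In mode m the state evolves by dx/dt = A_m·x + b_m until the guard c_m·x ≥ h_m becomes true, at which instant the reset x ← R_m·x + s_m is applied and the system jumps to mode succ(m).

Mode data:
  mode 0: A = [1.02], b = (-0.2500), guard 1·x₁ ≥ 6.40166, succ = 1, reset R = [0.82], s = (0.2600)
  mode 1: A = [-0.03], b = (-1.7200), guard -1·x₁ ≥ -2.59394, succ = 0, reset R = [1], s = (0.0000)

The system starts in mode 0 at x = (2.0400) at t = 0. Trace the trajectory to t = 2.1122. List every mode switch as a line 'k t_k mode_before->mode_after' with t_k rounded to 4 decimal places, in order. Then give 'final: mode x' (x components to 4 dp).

1 1.2084 0->1
final: 1 3.8283

Mode 0: guard c·x = 6.4017 hit at Δt = 1.2084 (t = 1.2084), x⁻ = (6.4017) → reset → x⁺ = (5.5094), jump to mode 1
Mode 1: flow for 0.9038 to horizon, guard not reached → x = (3.8283)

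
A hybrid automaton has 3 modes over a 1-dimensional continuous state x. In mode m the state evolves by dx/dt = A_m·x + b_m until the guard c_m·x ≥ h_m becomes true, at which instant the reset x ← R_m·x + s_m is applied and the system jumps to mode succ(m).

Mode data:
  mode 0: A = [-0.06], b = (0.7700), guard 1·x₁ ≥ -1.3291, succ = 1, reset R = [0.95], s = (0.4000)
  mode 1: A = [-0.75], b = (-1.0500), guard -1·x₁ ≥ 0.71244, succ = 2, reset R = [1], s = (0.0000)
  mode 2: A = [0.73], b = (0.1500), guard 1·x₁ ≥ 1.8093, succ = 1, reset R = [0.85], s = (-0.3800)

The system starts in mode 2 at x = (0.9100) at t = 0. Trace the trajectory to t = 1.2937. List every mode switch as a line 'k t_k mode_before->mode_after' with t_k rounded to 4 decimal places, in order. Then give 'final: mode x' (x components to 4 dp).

1 0.8099 2->1
final: 1 0.3795

Mode 2: guard c·x = 1.8093 hit at Δt = 0.8099 (t = 0.8099), x⁻ = (1.8093) → reset → x⁺ = (1.1579), jump to mode 1
Mode 1: flow for 0.4838 to horizon, guard not reached → x = (0.3795)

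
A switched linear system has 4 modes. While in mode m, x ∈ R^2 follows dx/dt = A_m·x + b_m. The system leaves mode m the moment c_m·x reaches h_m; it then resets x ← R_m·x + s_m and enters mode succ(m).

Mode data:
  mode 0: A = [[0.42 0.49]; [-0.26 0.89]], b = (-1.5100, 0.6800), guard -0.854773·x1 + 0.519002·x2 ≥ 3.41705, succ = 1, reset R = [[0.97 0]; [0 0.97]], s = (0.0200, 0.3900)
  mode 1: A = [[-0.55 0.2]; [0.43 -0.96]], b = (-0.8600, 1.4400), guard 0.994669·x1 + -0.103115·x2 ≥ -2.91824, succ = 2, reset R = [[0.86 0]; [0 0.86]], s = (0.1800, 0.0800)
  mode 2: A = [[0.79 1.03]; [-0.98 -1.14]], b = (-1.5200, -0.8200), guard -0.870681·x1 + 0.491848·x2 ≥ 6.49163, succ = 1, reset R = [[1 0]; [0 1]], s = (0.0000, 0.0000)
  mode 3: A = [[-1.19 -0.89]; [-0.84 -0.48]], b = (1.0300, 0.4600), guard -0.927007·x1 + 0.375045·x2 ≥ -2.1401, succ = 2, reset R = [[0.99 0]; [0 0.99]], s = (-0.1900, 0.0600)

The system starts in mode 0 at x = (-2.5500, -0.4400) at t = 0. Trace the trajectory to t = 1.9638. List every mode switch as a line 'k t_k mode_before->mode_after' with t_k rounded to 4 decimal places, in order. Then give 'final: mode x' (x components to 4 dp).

Mode 0: guard c·x = 3.4171 hit at Δt = 0.4550 (t = 0.4550), x⁻ = (-3.8864, 0.1831) → reset → x⁺ = (-3.7498, 0.5676), jump to mode 1
Mode 1: guard c·x = -2.9182 hit at Δt = 0.8232 (t = 1.2782), x⁻ = (-2.9043, 0.2849) → reset → x⁺ = (-2.3177, 0.3250), jump to mode 2
Mode 2: flow for 0.6856 to horizon, guard not reached → x = (-4.6439, 1.4331)

1 0.4550 0->1
2 1.2782 1->2
final: 2 -4.6439 1.4331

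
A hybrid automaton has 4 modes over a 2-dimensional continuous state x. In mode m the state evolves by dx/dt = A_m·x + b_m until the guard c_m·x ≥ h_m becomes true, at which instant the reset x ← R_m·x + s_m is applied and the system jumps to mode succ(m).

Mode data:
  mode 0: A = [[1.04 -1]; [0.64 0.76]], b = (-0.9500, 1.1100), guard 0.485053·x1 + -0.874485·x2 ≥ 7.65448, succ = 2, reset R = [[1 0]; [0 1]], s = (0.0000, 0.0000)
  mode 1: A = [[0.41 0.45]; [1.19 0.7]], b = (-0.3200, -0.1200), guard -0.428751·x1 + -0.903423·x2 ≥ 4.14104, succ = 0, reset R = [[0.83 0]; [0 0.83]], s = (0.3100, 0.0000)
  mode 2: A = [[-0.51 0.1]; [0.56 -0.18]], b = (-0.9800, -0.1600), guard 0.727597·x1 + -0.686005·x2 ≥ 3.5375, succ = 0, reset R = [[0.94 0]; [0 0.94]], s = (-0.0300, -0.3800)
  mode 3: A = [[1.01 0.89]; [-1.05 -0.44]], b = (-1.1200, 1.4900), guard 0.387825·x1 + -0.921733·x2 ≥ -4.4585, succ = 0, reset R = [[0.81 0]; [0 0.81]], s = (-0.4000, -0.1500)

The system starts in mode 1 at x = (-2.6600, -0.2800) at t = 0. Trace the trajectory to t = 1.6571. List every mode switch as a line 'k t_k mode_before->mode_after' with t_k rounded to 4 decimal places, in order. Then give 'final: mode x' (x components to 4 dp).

1 0.5126 1->0
final: 0 -2.7811 -7.2850

Mode 1: guard c·x = 4.1410 hit at Δt = 0.5126 (t = 0.5126), x⁻ = (-3.8117, -2.7747) → reset → x⁺ = (-2.8537, -2.3030), jump to mode 0
Mode 0: flow for 1.1445 to horizon, guard not reached → x = (-2.7811, -7.2850)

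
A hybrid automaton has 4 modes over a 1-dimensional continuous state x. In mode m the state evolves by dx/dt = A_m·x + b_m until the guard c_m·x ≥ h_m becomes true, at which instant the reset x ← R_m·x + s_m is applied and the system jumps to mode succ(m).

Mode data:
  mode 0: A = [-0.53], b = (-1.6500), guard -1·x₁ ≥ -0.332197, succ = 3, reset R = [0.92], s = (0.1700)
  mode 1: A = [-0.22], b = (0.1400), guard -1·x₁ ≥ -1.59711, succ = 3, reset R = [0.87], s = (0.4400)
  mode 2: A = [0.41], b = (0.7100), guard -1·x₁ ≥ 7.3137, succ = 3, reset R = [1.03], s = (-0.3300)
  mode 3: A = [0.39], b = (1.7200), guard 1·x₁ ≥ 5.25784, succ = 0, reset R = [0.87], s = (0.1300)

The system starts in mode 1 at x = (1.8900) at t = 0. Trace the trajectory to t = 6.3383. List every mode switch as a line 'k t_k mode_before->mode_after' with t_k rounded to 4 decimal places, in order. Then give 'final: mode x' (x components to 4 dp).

1 1.2095 1->3
2 2.3323 3->0
3 3.8782 0->3
4 5.6282 3->0
final: 0 2.2524

Mode 1: guard c·x = -1.5971 hit at Δt = 1.2095 (t = 1.2095), x⁻ = (1.5971) → reset → x⁺ = (1.8295), jump to mode 3
Mode 3: guard c·x = 5.2578 hit at Δt = 1.1228 (t = 2.3323), x⁻ = (5.2578) → reset → x⁺ = (4.7043), jump to mode 0
Mode 0: guard c·x = -0.3322 hit at Δt = 1.5459 (t = 3.8782), x⁻ = (0.3322) → reset → x⁺ = (0.4756), jump to mode 3
Mode 3: guard c·x = 5.2578 hit at Δt = 1.7500 (t = 5.6282), x⁻ = (5.2578) → reset → x⁺ = (4.7043), jump to mode 0
Mode 0: flow for 0.7101 to horizon, guard not reached → x = (2.2524)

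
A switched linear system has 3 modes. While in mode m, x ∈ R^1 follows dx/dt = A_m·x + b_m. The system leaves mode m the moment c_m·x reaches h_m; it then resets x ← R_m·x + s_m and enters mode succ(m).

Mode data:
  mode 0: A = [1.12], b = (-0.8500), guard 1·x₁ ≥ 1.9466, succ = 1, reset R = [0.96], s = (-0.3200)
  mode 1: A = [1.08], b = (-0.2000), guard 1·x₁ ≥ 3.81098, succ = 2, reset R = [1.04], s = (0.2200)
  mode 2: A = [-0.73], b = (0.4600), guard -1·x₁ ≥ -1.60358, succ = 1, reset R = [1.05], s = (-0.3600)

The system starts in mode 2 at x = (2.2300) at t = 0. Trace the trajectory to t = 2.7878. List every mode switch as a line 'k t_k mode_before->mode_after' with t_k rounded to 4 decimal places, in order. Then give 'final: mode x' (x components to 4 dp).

Mode 2: guard c·x = -1.6036 hit at Δt = 0.6806 (t = 0.6806), x⁻ = (1.6036) → reset → x⁺ = (1.3238), jump to mode 1
Mode 1: guard c·x = 3.8110 hit at Δt = 1.0725 (t = 1.7531), x⁻ = (3.8110) → reset → x⁺ = (4.1834), jump to mode 2
Mode 2: flow for 1.0347 to horizon, guard not reached → x = (2.2997)

1 0.6806 2->1
2 1.7531 1->2
final: 2 2.2997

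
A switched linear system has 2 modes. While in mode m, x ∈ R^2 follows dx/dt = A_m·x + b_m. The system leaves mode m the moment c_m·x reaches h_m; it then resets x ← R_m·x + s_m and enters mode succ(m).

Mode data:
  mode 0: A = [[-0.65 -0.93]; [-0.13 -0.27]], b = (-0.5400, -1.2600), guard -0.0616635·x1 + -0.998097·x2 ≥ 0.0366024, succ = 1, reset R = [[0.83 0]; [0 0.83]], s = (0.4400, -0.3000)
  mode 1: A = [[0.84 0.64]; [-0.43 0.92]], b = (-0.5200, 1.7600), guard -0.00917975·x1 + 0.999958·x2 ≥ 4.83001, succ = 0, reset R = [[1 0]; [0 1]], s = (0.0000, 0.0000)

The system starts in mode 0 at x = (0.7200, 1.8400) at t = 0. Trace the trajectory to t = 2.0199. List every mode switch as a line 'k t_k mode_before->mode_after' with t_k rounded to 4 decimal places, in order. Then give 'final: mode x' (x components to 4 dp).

Mode 0: guard c·x = 0.0366 hit at Δt = 1.2593 (t = 1.2593), x⁻ = (-0.7321, 0.0086) → reset → x⁺ = (-0.1676, -0.2929), jump to mode 1
Mode 1: flow for 0.7606 to horizon, guard not reached → x = (-0.5918, 1.5401)

1 1.2593 0->1
final: 1 -0.5918 1.5401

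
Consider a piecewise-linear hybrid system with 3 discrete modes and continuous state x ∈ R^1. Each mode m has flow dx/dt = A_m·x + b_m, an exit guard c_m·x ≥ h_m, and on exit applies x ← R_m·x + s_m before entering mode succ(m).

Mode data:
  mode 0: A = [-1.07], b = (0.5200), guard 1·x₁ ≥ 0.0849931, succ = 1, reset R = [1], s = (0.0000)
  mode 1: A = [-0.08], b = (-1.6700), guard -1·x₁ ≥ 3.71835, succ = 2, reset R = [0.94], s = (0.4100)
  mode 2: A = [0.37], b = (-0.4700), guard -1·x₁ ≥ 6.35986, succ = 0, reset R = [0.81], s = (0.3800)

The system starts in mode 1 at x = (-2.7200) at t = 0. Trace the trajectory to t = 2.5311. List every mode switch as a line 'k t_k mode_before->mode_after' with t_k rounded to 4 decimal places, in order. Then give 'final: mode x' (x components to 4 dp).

Mode 1: guard c·x = 3.7184 hit at Δt = 0.7070 (t = 0.7070), x⁻ = (-3.7184) → reset → x⁺ = (-3.0852), jump to mode 2
Mode 2: guard c·x = 6.3599 hit at Δt = 1.5153 (t = 2.2223), x⁻ = (-6.3599) → reset → x⁺ = (-4.7715), jump to mode 0
Mode 0: flow for 0.3088 to horizon, guard not reached → x = (-3.2922)

1 0.7070 1->2
2 2.2223 2->0
final: 0 -3.2922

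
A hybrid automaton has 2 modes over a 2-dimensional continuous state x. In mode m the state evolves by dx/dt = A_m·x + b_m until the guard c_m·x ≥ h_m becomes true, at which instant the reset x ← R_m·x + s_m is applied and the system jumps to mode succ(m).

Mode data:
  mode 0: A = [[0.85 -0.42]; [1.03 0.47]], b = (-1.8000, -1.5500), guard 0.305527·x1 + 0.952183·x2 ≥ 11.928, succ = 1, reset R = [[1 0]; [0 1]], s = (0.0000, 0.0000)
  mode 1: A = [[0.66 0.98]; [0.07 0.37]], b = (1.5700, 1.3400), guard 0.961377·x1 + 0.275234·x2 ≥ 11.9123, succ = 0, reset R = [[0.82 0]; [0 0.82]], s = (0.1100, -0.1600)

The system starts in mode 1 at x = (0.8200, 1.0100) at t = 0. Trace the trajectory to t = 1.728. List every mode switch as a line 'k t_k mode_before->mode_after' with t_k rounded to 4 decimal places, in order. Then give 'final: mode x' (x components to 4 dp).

1 1.4049 1->0
final: 0 10.5520 7.3214

Mode 1: guard c·x = 11.9123 hit at Δt = 1.4049 (t = 1.4049), x⁻ = (11.0383, 4.7243) → reset → x⁺ = (9.1614, 3.7139), jump to mode 0
Mode 0: flow for 0.3231 to horizon, guard not reached → x = (10.5520, 7.3214)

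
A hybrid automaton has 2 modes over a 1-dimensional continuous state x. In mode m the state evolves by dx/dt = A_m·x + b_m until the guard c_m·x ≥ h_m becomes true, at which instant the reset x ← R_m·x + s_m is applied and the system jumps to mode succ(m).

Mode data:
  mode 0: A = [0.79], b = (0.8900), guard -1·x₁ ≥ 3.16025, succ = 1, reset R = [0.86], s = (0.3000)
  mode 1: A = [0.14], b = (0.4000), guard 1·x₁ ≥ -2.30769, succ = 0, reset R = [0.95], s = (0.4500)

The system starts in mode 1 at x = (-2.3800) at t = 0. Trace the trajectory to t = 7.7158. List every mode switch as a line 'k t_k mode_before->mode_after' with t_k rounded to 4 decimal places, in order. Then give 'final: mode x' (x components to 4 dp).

1 1.0079 1->0
2 2.5203 0->1
3 4.1180 1->0
4 5.6304 0->1
5 7.2281 1->0
final: 0 -2.0317

Mode 1: guard c·x = -2.3077 hit at Δt = 1.0079 (t = 1.0079), x⁻ = (-2.3077) → reset → x⁺ = (-1.7423), jump to mode 0
Mode 0: guard c·x = 3.1603 hit at Δt = 1.5124 (t = 2.5203), x⁻ = (-3.1602) → reset → x⁺ = (-2.4178), jump to mode 1
Mode 1: guard c·x = -2.3077 hit at Δt = 1.5977 (t = 4.1180), x⁻ = (-2.3077) → reset → x⁺ = (-1.7423), jump to mode 0
Mode 0: guard c·x = 3.1603 hit at Δt = 1.5124 (t = 5.6304), x⁻ = (-3.1603) → reset → x⁺ = (-2.4178), jump to mode 1
Mode 1: guard c·x = -2.3077 hit at Δt = 1.5977 (t = 7.2281), x⁻ = (-2.3077) → reset → x⁺ = (-1.7423), jump to mode 0
Mode 0: flow for 0.4877 to horizon, guard not reached → x = (-2.0317)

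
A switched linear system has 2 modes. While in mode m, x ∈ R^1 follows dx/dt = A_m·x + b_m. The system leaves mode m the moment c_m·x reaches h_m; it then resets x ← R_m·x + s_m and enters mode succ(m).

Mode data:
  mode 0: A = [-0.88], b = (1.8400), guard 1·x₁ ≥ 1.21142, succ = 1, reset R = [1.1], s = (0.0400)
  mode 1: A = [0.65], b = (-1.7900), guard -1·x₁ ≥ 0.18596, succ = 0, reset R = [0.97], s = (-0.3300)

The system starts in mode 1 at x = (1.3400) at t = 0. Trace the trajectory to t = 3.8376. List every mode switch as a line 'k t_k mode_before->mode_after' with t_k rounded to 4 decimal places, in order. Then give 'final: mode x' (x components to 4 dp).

Mode 1: guard c·x = 0.1860 hit at Δt = 1.1262 (t = 1.1262), x⁻ = (-0.1860) → reset → x⁺ = (-0.5104), jump to mode 0
Mode 0: guard c·x = 1.2114 hit at Δt = 1.2323 (t = 2.3585), x⁻ = (1.2114) → reset → x⁺ = (1.3726), jump to mode 1
Mode 1: guard c·x = 0.1860 hit at Δt = 1.1620 (t = 3.5205), x⁻ = (-0.1860) → reset → x⁺ = (-0.5104), jump to mode 0
Mode 0: flow for 0.3171 to horizon, guard not reached → x = (0.1229)

1 1.1262 1->0
2 2.3585 0->1
3 3.5205 1->0
final: 0 0.1229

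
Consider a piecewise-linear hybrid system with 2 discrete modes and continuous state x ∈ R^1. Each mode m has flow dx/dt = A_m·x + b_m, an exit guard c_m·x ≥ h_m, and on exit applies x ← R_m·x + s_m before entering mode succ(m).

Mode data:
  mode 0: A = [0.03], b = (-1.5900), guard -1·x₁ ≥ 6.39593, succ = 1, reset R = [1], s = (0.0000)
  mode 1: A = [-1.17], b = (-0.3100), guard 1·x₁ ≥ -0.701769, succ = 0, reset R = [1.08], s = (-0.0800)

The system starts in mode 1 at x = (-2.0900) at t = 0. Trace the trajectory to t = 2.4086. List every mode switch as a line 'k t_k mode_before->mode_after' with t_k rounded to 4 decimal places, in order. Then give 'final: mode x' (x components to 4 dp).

Mode 1: guard c·x = -0.7018 hit at Δt = 1.2221 (t = 1.2221), x⁻ = (-0.7018) → reset → x⁺ = (-0.8379), jump to mode 0
Mode 0: flow for 1.1865 to horizon, guard not reached → x = (-2.7888)

1 1.2221 1->0
final: 0 -2.7888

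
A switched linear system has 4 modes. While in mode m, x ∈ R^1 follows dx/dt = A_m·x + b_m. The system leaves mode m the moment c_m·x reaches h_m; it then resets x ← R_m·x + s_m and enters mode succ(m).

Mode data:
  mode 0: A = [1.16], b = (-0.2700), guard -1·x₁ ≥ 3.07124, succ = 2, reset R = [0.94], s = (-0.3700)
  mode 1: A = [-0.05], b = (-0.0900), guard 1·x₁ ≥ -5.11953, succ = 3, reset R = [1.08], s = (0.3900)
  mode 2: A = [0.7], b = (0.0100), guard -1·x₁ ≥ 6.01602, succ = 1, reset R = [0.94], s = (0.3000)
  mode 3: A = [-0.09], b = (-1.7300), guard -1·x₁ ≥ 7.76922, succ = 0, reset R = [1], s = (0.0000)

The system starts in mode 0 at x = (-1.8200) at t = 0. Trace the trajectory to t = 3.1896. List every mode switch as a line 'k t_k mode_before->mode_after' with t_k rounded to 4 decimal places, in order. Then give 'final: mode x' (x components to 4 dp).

Mode 0: guard c·x = 3.0712 hit at Δt = 0.4103 (t = 0.4103), x⁻ = (-3.0712) → reset → x⁺ = (-3.2570), jump to mode 2
Mode 2: guard c·x = 6.0160 hit at Δt = 0.8795 (t = 1.2898), x⁻ = (-6.0160) → reset → x⁺ = (-5.3551), jump to mode 1
Mode 1: guard c·x = -5.1195 hit at Δt = 1.3710 (t = 2.6608), x⁻ = (-5.1195) → reset → x⁺ = (-5.1391), jump to mode 3
Mode 3: flow for 0.5288 to horizon, guard not reached → x = (-5.7937)

1 0.4103 0->2
2 1.2898 2->1
3 2.6608 1->3
final: 3 -5.7937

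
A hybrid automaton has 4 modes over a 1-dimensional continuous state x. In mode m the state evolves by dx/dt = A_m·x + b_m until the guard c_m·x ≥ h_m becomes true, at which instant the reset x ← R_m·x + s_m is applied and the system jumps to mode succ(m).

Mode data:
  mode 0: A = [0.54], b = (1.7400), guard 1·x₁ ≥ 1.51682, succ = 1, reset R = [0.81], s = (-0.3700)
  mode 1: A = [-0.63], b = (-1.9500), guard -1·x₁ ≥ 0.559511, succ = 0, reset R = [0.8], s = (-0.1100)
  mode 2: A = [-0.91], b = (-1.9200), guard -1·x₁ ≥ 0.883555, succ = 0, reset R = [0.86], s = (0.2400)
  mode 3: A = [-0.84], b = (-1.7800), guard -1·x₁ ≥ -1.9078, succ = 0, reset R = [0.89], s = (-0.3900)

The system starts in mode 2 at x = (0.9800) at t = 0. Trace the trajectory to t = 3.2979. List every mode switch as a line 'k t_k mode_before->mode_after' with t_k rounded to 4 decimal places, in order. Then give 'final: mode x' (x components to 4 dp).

Mode 2: guard c·x = 0.8836 hit at Δt = 1.0155 (t = 1.0155), x⁻ = (-0.8836) → reset → x⁺ = (-0.5199), jump to mode 0
Mode 0: guard c·x = 1.5168 hit at Δt = 1.0402 (t = 2.0557), x⁻ = (1.5168) → reset → x⁺ = (0.8586), jump to mode 1
Mode 1: guard c·x = 0.5595 hit at Δt = 0.7051 (t = 2.7608), x⁻ = (-0.5595) → reset → x⁺ = (-0.5576), jump to mode 0
Mode 0: flow for 0.5371 to horizon, guard not reached → x = (0.3390)

1 1.0155 2->0
2 2.0557 0->1
3 2.7608 1->0
final: 0 0.3390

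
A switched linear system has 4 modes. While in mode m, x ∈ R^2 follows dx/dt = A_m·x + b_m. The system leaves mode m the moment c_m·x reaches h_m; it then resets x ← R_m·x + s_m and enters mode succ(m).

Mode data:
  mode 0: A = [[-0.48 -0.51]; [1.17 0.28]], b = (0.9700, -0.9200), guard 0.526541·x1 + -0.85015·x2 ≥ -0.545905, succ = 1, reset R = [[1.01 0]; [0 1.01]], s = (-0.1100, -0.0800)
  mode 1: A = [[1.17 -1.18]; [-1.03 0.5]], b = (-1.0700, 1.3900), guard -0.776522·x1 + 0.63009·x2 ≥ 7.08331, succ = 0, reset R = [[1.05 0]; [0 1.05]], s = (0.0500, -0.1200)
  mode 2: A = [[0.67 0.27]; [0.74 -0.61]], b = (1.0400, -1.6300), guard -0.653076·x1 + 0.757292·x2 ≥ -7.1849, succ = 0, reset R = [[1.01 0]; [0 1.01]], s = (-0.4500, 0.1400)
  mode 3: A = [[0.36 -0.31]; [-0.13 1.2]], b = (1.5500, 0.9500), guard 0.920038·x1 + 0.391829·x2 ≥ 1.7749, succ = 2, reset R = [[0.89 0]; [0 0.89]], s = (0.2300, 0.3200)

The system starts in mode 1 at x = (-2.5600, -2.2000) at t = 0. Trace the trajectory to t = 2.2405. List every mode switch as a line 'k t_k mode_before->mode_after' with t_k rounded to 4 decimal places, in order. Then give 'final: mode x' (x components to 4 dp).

Mode 1: guard c·x = 7.0833 hit at Δt = 0.8422 (t = 0.8422), x⁻ = (-7.1708, 2.4044) → reset → x⁺ = (-7.4794, 2.4046), jump to mode 0
Mode 0: guard c·x = -0.5459 hit at Δt = 0.5861 (t = 1.4283), x⁻ = (-5.0879, -2.5091) → reset → x⁺ = (-5.2488, -2.6142), jump to mode 1
Mode 1: guard c·x = 7.0833 hit at Δt = 0.4385 (t = 1.8668), x⁻ = (-8.5268, 0.7333) → reset → x⁺ = (-8.9032, 0.6500), jump to mode 0
Mode 0: flow for 0.3737 to horizon, guard not reached → x = (-6.8613, -3.2968)

1 0.8422 1->0
2 1.4283 0->1
3 1.8668 1->0
final: 0 -6.8613 -3.2968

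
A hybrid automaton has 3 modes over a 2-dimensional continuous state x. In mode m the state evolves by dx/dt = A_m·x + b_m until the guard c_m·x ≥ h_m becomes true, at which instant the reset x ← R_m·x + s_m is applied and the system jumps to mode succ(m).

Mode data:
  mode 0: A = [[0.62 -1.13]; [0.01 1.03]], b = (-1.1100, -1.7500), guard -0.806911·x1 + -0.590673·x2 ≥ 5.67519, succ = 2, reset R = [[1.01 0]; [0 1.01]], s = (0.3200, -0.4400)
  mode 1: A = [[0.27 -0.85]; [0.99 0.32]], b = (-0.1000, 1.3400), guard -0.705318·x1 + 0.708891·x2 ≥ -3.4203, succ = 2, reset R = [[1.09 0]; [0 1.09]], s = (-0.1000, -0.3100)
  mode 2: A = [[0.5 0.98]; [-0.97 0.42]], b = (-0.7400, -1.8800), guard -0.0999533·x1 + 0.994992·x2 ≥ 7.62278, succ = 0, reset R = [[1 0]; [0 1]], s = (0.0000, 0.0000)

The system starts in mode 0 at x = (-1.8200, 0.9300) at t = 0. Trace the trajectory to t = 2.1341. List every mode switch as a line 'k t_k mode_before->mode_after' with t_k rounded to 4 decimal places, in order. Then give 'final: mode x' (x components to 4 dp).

1 1.1891 0->2
final: 2 -9.5357 4.6640

Mode 0: guard c·x = 5.6752 hit at Δt = 1.1891 (t = 1.1891), x⁻ = (-6.3005, -1.0010) → reset → x⁺ = (-6.0435, -1.4510), jump to mode 2
Mode 2: flow for 0.9450 to horizon, guard not reached → x = (-9.5357, 4.6640)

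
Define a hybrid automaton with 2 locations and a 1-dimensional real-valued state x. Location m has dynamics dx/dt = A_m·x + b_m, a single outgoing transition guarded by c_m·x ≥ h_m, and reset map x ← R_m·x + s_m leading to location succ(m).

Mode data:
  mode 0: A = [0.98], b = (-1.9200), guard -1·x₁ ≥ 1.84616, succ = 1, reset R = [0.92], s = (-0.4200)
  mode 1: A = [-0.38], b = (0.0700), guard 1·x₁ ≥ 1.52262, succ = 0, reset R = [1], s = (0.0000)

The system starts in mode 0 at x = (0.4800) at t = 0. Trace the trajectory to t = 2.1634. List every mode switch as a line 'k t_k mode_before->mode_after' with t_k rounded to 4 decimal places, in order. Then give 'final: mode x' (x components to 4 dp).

1 0.9642 0->1
final: 1 -1.2757

Mode 0: guard c·x = 1.8462 hit at Δt = 0.9642 (t = 0.9642), x⁻ = (-1.8462) → reset → x⁺ = (-2.1185), jump to mode 1
Mode 1: flow for 1.1992 to horizon, guard not reached → x = (-1.2757)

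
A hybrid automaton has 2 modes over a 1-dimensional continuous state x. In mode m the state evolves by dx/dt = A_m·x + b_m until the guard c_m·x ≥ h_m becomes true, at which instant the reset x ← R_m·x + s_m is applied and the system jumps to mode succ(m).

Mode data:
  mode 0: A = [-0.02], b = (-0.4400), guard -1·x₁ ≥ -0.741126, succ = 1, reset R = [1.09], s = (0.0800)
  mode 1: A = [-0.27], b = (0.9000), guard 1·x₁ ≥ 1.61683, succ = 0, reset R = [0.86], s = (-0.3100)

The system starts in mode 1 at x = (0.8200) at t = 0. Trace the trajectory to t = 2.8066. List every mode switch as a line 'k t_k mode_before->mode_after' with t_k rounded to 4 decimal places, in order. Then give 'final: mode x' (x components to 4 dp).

Mode 1: guard c·x = 1.6168 hit at Δt = 1.4123 (t = 1.4123), x⁻ = (1.6168) → reset → x⁺ = (1.0805), jump to mode 0
Mode 0: guard c·x = -0.7411 hit at Δt = 0.7406 (t = 2.1529), x⁻ = (0.7411) → reset → x⁺ = (0.8878), jump to mode 1
Mode 1: flow for 0.6537 to horizon, guard not reached → x = (1.2835)

1 1.4123 1->0
2 2.1529 0->1
final: 1 1.2835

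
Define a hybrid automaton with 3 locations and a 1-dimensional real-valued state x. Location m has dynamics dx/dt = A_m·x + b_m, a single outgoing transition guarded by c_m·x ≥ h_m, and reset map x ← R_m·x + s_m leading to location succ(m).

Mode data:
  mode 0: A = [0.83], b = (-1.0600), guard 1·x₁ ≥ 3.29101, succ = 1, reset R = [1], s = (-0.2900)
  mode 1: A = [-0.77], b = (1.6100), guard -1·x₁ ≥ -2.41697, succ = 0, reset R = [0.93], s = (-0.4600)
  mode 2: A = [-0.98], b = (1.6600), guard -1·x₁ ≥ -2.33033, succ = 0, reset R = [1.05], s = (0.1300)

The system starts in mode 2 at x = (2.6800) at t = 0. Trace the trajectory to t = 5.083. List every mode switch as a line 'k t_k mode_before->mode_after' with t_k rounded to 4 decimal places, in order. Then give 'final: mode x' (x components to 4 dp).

1 0.4468 2->0
2 0.9744 0->1
3 2.3075 1->0
4 3.9606 0->1
final: 1 2.4744

Mode 2: guard c·x = -2.3303 hit at Δt = 0.4468 (t = 0.4468), x⁻ = (2.3303) → reset → x⁺ = (2.5768), jump to mode 0
Mode 0: guard c·x = 3.2910 hit at Δt = 0.5276 (t = 0.9744), x⁻ = (3.2910) → reset → x⁺ = (3.0010), jump to mode 1
Mode 1: guard c·x = -2.4170 hit at Δt = 1.3331 (t = 2.3075), x⁻ = (2.4170) → reset → x⁺ = (1.7878), jump to mode 0
Mode 0: guard c·x = 3.2910 hit at Δt = 1.6531 (t = 3.9606), x⁻ = (3.2910) → reset → x⁺ = (3.0010), jump to mode 1
Mode 1: flow for 1.1224 to horizon, guard not reached → x = (2.4744)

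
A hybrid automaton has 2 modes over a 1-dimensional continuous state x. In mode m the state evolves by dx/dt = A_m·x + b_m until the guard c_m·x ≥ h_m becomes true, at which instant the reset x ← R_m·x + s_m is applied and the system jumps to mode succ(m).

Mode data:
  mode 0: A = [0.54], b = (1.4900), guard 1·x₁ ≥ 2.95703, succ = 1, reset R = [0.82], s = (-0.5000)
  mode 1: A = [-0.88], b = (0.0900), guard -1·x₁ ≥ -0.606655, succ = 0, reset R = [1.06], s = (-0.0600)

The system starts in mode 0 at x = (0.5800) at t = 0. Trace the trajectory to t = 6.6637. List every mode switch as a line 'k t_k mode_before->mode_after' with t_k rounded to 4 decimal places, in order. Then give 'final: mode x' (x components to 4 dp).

1 0.9955 0->1
2 2.4553 1->0
3 3.4491 0->1
4 4.9089 1->0
5 5.9027 0->1
final: 1 1.0352

Mode 0: guard c·x = 2.9570 hit at Δt = 0.9955 (t = 0.9955), x⁻ = (2.9570) → reset → x⁺ = (1.9248), jump to mode 1
Mode 1: guard c·x = -0.6067 hit at Δt = 1.4598 (t = 2.4553), x⁻ = (0.6067) → reset → x⁺ = (0.5831), jump to mode 0
Mode 0: guard c·x = 2.9570 hit at Δt = 0.9938 (t = 3.4491), x⁻ = (2.9570) → reset → x⁺ = (1.9248), jump to mode 1
Mode 1: guard c·x = -0.6067 hit at Δt = 1.4598 (t = 4.9089), x⁻ = (0.6067) → reset → x⁺ = (0.5831), jump to mode 0
Mode 0: guard c·x = 2.9570 hit at Δt = 0.9938 (t = 5.9027), x⁻ = (2.9570) → reset → x⁺ = (1.9248), jump to mode 1
Mode 1: flow for 0.7610 to horizon, guard not reached → x = (1.0352)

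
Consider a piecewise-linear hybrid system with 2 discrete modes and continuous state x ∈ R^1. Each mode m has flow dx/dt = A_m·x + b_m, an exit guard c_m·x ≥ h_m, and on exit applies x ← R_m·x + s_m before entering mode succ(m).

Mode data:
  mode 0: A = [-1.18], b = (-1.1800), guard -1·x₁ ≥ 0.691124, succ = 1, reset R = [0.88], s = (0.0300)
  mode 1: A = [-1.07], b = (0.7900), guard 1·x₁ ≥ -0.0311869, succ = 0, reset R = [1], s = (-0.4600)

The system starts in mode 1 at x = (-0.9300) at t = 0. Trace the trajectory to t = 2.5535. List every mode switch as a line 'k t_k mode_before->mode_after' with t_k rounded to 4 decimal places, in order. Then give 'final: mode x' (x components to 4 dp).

1 0.7232 1->0
2 1.1462 0->1
3 1.6481 1->0
4 2.0711 0->1
final: 1 -0.0473

Mode 1: guard c·x = -0.0312 hit at Δt = 0.7232 (t = 0.7232), x⁻ = (-0.0312) → reset → x⁺ = (-0.4912), jump to mode 0
Mode 0: guard c·x = 0.6911 hit at Δt = 0.4230 (t = 1.1462), x⁻ = (-0.6911) → reset → x⁺ = (-0.5782), jump to mode 1
Mode 1: guard c·x = -0.0312 hit at Δt = 0.5019 (t = 1.6481), x⁻ = (-0.0312) → reset → x⁺ = (-0.4912), jump to mode 0
Mode 0: guard c·x = 0.6911 hit at Δt = 0.4230 (t = 2.0711), x⁻ = (-0.6911) → reset → x⁺ = (-0.5782), jump to mode 1
Mode 1: flow for 0.4824 to horizon, guard not reached → x = (-0.0473)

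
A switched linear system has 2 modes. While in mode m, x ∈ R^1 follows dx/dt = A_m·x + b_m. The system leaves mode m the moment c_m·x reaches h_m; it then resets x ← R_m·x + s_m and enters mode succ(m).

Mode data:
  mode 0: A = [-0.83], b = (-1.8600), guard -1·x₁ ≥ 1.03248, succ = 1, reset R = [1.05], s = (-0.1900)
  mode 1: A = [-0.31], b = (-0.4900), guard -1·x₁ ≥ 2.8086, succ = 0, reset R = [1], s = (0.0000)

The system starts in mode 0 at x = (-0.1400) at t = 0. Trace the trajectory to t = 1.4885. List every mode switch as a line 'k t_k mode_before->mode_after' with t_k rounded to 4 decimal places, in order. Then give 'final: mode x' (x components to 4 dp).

Mode 0: guard c·x = 1.0325 hit at Δt = 0.6663 (t = 0.6663), x⁻ = (-1.0325) → reset → x⁺ = (-1.2741), jump to mode 1
Mode 1: flow for 0.8222 to horizon, guard not reached → x = (-1.3431)

1 0.6663 0->1
final: 1 -1.3431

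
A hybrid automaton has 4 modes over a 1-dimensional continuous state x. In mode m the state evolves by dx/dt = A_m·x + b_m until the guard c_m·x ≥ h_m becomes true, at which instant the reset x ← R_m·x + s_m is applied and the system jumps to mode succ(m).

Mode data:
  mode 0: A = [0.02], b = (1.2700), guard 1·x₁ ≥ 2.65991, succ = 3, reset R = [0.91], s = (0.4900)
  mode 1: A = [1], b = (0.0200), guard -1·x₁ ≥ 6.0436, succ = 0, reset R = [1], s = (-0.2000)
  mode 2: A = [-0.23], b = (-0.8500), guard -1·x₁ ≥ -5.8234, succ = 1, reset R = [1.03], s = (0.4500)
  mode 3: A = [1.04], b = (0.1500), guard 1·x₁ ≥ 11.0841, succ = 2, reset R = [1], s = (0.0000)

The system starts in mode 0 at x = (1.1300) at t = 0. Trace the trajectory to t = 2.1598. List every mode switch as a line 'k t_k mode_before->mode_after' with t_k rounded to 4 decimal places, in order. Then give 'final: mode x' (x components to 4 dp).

1 1.1698 0->3
final: 3 8.4089

Mode 0: guard c·x = 2.6599 hit at Δt = 1.1698 (t = 1.1698), x⁻ = (2.6599) → reset → x⁺ = (2.9105), jump to mode 3
Mode 3: flow for 0.9900 to horizon, guard not reached → x = (8.4089)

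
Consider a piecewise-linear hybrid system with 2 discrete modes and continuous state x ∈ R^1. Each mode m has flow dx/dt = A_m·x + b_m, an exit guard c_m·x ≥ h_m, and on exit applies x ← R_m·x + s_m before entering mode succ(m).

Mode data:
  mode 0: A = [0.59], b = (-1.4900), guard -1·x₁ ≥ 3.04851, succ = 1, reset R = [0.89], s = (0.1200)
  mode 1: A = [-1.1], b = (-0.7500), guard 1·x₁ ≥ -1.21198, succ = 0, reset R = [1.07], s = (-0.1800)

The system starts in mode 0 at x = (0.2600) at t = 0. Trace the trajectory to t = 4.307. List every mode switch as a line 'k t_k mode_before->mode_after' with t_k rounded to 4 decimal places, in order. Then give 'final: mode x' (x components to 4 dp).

Mode 0: guard c·x = 3.0485 hit at Δt = 1.5260 (t = 1.5260), x⁻ = (-3.0485) → reset → x⁺ = (-2.5932), jump to mode 1
Mode 1: guard c·x = -1.2120 hit at Δt = 1.1658 (t = 2.6918), x⁻ = (-1.2120) → reset → x⁺ = (-1.4768), jump to mode 0
Mode 0: guard c·x = 3.0485 hit at Δt = 0.5614 (t = 3.2532), x⁻ = (-3.0485) → reset → x⁺ = (-2.5932), jump to mode 1
Mode 1: flow for 1.0538 to horizon, guard not reached → x = (-1.2815)

1 1.5260 0->1
2 2.6918 1->0
3 3.2532 0->1
final: 1 -1.2815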